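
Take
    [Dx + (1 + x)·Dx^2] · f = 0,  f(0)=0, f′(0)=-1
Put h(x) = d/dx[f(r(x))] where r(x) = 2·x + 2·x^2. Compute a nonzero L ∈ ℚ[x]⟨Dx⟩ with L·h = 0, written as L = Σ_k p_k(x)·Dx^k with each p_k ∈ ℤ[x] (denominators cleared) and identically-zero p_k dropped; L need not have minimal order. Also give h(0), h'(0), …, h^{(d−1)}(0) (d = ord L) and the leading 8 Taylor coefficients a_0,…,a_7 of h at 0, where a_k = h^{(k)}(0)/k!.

L = (4·x + 4·x^2) + (1 + 4·x + 6·x^2 + 4·x^3)·Dx  (order 1).
h: a_k = -2, 0, 4, -8, 8, 0, -16, 32, …
ICs: h(0) = -2.

f: a_k = 0, -1, 1/2, -1/3, 1/4, -1/5, 1/6, -1/7, …
Substitute x→r, Dx→(1/r')Dx; clear ⇒ L₀.
Differentiate: ansatz ord ≤ ord L₀ ⇒ L.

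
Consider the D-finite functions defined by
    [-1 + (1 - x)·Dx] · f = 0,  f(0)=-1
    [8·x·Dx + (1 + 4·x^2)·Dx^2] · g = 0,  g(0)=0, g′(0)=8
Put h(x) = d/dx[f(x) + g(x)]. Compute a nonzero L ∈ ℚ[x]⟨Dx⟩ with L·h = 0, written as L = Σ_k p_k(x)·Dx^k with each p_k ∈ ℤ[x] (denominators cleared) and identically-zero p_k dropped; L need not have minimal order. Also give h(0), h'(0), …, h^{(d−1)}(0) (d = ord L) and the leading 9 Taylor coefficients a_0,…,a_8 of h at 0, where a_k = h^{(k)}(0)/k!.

f: a_k = -1, -1, -1, -1, -1, -1, -1, -1, -1, …
g: a_k = 0, 8, 0, -32/3, 0, 128/5, 0, -512/7, 0, …
Weyl lclm of L_f,L_g ⇒ L₀ (ord ≤ 3).
Derive L from L₀ (diff closure).
L = (-8 + 32·x + 96·x^2) + (7 - 8·x - 20·x^2 + 96·x^3)·Dx + (-1 - 3·x - 12·x^3 + 16·x^4)·Dx^2  (order 2).
h: a_k = 7, -2, -35, -4, 123, -6, -519, -8, 2039, …
ICs: h(0) = 7, h′(0) = -2.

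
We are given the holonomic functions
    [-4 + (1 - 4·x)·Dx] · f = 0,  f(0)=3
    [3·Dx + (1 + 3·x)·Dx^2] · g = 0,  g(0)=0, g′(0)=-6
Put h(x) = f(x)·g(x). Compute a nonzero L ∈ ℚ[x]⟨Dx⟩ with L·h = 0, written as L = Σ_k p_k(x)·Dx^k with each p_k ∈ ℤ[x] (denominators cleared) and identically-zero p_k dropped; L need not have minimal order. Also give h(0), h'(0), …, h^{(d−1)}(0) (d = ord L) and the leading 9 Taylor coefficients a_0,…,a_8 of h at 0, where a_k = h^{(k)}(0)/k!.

L = 12 + (5 + 36·x)·Dx + (-1 + x + 12·x^2)·Dx^2  (order 2).
h: a_k = 0, -18, -45, -234, -1629/2, -17748/5, -67347/5, -1951326/35, -30532311/140, …
ICs: h(0) = 0, h′(0) = -18.

f: a_k = 3, 12, 48, 192, 768, 3072, 12288, 49152, 196608, …
g: a_k = 0, -6, 9, -18, 81/2, -486/5, 243, -4374/7, 6561/4, …
f·g: L₀ = L_f ⊗_s L_g, ord ≤ 1·2.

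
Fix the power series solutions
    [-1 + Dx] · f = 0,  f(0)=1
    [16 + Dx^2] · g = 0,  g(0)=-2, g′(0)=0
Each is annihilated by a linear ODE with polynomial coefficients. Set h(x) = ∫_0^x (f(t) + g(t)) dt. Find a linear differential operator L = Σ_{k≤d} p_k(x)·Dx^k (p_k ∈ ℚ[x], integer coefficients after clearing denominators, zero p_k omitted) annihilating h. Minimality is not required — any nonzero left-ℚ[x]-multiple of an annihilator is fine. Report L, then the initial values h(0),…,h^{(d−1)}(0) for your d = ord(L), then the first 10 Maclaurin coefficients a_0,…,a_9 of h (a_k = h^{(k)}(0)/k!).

L = -16·Dx + 16·Dx^2 - Dx^3 + Dx^4  (order 4).
h: a_k = 0, -1, 1/2, 11/2, 1/24, -511/120, 1/720, 2731/1680, 1/40320, -131071/362880, …
ICs: h(0) = 0, h′(0) = -1, h′′(0) = 1, h′′′(0) = 33.

f: a_k = 1, 1, 1/2, 1/6, 1/24, 1/120, 1/720, 1/5040, 1/40320, 1/362880, …
g: a_k = -2, 0, 16, 0, -64/3, 0, 512/45, 0, -1024/315, 0, …
L₀ := lclm(L_f,L_g); ord L₀ ≤ 1+2.
∫: right-multiply L₀ by Dx.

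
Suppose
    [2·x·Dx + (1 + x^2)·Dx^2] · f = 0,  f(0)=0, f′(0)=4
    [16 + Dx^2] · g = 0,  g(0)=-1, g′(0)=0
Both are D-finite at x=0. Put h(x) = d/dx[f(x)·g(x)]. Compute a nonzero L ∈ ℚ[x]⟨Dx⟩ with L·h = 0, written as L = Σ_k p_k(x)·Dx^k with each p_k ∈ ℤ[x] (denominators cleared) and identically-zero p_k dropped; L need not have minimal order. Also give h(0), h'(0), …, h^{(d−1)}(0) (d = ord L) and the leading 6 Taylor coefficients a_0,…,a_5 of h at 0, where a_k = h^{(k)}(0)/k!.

f: a_k = 0, 4, 0, -4/3, 0, 4/5, …
g: a_k = -1, 0, 8, 0, -32/3, 0, …
f·g: L₀ = L_f ⊗_s L_g, ord ≤ 2·2.
h=h₀': d/dx-closure on L₀ ⇒ L.
L = (32960 + 157056·x^2 + 319424·x^4 + 359424·x^6 + 242688·x^8 + 94208·x^10 + 16384·x^12) + (6752·x + 28736·x^3 + 49120·x^5 + 43520·x^7 + 20480·x^9 + 4096·x^11)·Dx + (3420 + 17320·x^2 + 37356·x^4 + 44272·x^6 + 30848·x^8 + 12032·x^10 + 2048·x^12)·Dx^2 + (422·x + 1796·x^3 + 3070·x^5 + 2720·x^7 + 1280·x^9 + 256·x^11)·Dx^3 + (85 + 469·x^2 + 1087·x^4 + 1363·x^6 + 980·x^8 + 384·x^10 + 64·x^12)·Dx^4  (order 4).
h: a_k = -4, 0, 100, 0, -812/3, 0, …
ICs: h(0) = -4, h′(0) = 0, h′′(0) = 200, h′′′(0) = 0.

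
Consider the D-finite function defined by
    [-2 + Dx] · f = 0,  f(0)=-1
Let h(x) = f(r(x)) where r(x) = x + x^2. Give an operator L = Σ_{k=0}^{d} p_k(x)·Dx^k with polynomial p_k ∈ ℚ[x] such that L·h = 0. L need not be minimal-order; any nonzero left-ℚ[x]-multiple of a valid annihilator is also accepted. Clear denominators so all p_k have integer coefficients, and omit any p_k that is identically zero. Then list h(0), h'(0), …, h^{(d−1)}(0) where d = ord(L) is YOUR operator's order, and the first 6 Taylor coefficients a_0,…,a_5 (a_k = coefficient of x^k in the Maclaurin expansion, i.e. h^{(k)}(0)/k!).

L = (-2 - 4·x) + Dx  (order 1).
h: a_k = -1, -2, -4, -16/3, -20/3, -104/15, …
ICs: h(0) = -1.

f: a_k = -1, -2, -2, -4/3, -2/3, -4/15, …
L₀ from L_f via x↦r, Dx↦r'^{-1}Dx.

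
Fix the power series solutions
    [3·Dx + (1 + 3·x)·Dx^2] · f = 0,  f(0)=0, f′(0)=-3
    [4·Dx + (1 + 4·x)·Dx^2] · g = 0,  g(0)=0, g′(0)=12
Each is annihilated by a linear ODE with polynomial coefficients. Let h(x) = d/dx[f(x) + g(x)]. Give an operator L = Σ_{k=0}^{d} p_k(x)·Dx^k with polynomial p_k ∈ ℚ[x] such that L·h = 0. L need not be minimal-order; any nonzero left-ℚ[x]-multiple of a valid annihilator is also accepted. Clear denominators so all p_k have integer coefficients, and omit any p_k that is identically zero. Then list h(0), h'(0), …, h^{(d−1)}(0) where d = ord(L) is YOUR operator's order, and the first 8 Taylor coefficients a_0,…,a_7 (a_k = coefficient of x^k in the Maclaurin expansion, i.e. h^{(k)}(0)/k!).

f: a_k = 0, -3, 9/2, -9, 81/4, -243/5, 243/2, -2187/7, …
g: a_k = 0, 12, -24, 64, -192, 3072/5, -2048, 49152/7, …
f+g: L₀ = lclm(L_f,L_g), ord ≤ 2+2.
Derive L from L₀ (diff closure).
L = 24 + (14 + 48·x)·Dx + (1 + 7·x + 12·x^2)·Dx^2  (order 2).
h: a_k = 9, -39, 165, -687, 2829, -11559, 46965, -190047, …
ICs: h(0) = 9, h′(0) = -39.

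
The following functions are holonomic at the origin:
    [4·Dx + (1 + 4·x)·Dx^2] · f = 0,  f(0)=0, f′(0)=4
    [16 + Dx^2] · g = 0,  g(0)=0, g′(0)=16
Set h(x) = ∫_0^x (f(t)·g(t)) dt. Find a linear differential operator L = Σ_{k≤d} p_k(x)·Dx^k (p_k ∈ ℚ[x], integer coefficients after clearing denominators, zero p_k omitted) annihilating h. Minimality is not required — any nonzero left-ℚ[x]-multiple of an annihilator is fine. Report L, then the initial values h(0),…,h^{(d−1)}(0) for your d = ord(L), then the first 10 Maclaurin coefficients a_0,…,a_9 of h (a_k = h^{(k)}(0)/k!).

L = (-768 + 6144·x + 77824·x^2 + 262144·x^3 + 262144·x^4)·Dx + (256 + 5120·x + 24576·x^2 + 32768·x^3)·Dx^2 + (1280·x + 10752·x^2 + 32768·x^3 + 32768·x^4)·Dx^3 + (16 + 320·x + 1536·x^2 + 2048·x^3)·Dx^4 + (3 + 56·x + 368·x^2 + 1024·x^3 + 1024·x^4)·Dx^5  (order 5).
h: a_k = 0, 0, 0, 64/3, -32, 512/15, -1024/9, 22528/63, -15872/15, 1851392/567, …
ICs: h(0) = 0, h′(0) = 0, h′′(0) = 0, h′′′(0) = 128, h′′′′(0) = -768.

f: a_k = 0, 4, -8, 64/3, -64, 1024/5, -2048/3, 16384/7, -8192, 262144/9, …
g: a_k = 0, 16, 0, -128/3, 0, 512/15, 0, -4096/315, 0, 8192/2835, …
Sym-product of L_f,L_g gives L₀ (≤ ord 4).
h=∫h₀ ⇒ L = L₀·Dx.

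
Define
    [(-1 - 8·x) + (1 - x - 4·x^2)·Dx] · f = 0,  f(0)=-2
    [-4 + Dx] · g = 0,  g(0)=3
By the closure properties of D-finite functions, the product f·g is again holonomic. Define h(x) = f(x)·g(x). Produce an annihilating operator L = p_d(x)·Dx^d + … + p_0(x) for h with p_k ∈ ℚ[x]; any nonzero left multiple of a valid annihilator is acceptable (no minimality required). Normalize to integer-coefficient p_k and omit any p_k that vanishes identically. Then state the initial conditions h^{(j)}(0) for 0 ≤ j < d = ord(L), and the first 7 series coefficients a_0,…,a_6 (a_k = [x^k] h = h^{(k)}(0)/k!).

L = (5 + 4·x - 16·x^2) + (-1 + x + 4·x^2)·Dx  (order 1).
h: a_k = -6, -30, -102, -286, -758, -9766/5, -15058/3, …
ICs: h(0) = -6.

f: a_k = -2, -2, -10, -18, -58, -130, -362, …
g: a_k = 3, 12, 24, 32, 32, 128/5, 256/15, …
h₀=f·g: eliminate ⇒ L₀, order ≤ 1·1.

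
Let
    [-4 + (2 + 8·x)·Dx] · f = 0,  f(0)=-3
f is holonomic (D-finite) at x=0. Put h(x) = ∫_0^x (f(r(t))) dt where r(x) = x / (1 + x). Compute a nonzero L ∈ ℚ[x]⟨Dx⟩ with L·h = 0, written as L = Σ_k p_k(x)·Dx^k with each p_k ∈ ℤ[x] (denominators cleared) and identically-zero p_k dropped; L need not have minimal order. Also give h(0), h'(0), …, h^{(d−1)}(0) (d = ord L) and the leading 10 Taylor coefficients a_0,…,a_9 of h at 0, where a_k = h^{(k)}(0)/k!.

f: a_k = -3, -6, 6, -12, 30, -84, 252, -792, 2574, -8580, …
h₀=f(r): pull back L_f along r ⇒ L₀.
h=∫₀ˣh₀: take L = L₀·Dx.
L = -2·Dx + (1 + 6·x + 5·x^2)·Dx^2  (order 2).
h: a_k = 0, -3, -3, 4, -15/2, 18, -51, 1128/7, -2193/4, 5900/3, …
ICs: h(0) = 0, h′(0) = -3.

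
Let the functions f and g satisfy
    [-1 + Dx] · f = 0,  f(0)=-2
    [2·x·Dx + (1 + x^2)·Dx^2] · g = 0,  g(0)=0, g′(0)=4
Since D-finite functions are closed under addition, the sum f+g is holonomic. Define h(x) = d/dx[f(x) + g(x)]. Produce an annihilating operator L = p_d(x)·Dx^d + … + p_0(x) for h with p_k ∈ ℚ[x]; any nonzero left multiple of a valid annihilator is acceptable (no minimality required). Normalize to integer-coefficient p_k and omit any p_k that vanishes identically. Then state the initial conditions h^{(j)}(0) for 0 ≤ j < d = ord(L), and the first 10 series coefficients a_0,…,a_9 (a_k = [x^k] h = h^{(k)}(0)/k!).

L = (2 - 4·x - 2·x^2) + (-3 + 3·x + x^2 - x^3)·Dx + (1 + x + x^2 + x^3)·Dx^2  (order 2).
h: a_k = 2, -2, -5, -1/3, 47/12, -1/60, -1441/360, -1/2520, 80639/20160, -1/181440, …
ICs: h(0) = 2, h′(0) = -2.

f: a_k = -2, -2, -1, -1/3, -1/12, -1/60, -1/360, -1/2520, -1/20160, -1/181440, …
g: a_k = 0, 4, 0, -4/3, 0, 4/5, 0, -4/7, 0, 4/9, …
Weyl lclm of L_f,L_g ⇒ L₀ (ord ≤ 3).
Differentiate: ansatz ord ≤ ord L₀ ⇒ L.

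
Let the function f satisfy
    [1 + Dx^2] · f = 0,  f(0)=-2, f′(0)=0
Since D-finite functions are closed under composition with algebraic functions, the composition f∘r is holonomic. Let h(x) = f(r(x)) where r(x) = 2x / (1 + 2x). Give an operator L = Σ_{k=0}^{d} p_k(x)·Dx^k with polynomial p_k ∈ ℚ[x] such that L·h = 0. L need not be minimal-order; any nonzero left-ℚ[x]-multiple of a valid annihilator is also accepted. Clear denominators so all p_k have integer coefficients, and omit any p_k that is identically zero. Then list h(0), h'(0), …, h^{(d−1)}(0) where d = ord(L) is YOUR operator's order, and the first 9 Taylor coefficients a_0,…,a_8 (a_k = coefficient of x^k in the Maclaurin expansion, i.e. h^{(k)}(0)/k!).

f: a_k = -2, 0, 1, 0, -1/12, 0, 1/360, 0, -1/20160, …
L₀ from L_f via x↦r, Dx↦r'^{-1}Dx.
L = 4 + (4 + 24·x + 48·x^2 + 32·x^3)·Dx + (1 + 8·x + 24·x^2 + 32·x^3 + 16·x^4)·Dx^2  (order 2).
h: a_k = -2, 0, 4, -16, 140/3, -352/3, 12008/45, -2784/5, 66796/63, …
ICs: h(0) = -2, h′(0) = 0.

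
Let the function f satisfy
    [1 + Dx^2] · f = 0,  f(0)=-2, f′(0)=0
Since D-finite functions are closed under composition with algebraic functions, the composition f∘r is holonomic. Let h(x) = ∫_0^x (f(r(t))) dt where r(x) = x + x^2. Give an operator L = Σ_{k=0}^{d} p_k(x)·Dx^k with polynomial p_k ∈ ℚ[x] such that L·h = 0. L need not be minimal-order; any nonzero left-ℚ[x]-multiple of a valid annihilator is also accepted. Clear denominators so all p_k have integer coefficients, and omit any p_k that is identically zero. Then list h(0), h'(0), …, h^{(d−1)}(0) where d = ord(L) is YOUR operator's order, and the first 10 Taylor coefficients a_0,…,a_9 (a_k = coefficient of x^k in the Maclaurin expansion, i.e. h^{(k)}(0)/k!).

L = (1 + 6·x + 12·x^2 + 8·x^3)·Dx - 2·Dx^2 + (1 + 2·x)·Dx^3  (order 3).
h: a_k = 0, -2, 0, 1/3, 1/2, 11/60, -1/18, -179/2520, -19/480, -841/181440, …
ICs: h(0) = 0, h′(0) = -2, h′′(0) = 0.

f: a_k = -2, 0, 1, 0, -1/12, 0, 1/360, 0, -1/20160, 0, …
h₀=f(r): pull back L_f along r ⇒ L₀.
∫: right-multiply L₀ by Dx.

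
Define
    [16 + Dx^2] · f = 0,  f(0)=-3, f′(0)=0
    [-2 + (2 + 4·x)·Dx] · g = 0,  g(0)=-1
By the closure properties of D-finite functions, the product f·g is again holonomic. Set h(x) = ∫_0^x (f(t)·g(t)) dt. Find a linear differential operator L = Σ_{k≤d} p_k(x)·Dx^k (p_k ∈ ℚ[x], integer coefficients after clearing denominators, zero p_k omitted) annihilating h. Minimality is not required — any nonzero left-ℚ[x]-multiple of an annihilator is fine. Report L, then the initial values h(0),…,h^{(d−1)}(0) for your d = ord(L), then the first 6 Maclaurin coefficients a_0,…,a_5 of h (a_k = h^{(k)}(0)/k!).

L = (19 + 64·x + 64·x^2)·Dx + (-2 - 4·x)·Dx^2 + (1 + 4·x + 4·x^2)·Dx^3  (order 3).
h: a_k = 0, 3, 3/2, -17/2, -45/8, 337/40, …
ICs: h(0) = 0, h′(0) = 3, h′′(0) = 3.

f: a_k = -3, 0, 24, 0, -32, 0, …
g: a_k = -1, -1, 1/2, -1/2, 5/8, -7/8, …
L₀ := L_f ⊗_s L_g (sym. prod.), ord ≤ 2.
Integrate: L := L₀·Dx.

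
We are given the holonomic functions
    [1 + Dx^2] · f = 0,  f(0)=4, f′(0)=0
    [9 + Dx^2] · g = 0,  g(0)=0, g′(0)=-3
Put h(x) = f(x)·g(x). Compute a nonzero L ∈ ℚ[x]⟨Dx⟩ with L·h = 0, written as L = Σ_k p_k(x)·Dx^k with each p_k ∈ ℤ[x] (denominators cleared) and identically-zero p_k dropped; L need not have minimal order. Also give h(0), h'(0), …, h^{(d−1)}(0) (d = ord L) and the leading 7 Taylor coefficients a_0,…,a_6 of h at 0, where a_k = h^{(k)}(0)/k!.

L = 64 + 20·Dx^2 + Dx^4  (order 4).
h: a_k = 0, -12, 0, 24, 0, -88/5, 0, …
ICs: h(0) = 0, h′(0) = -12, h′′(0) = 0, h′′′(0) = 144.

f: a_k = 4, 0, -2, 0, 1/6, 0, -1/180, …
g: a_k = 0, -3, 0, 9/2, 0, -81/40, 0, …
f·g: L₀ = L_f ⊗_s L_g, ord ≤ 2·2.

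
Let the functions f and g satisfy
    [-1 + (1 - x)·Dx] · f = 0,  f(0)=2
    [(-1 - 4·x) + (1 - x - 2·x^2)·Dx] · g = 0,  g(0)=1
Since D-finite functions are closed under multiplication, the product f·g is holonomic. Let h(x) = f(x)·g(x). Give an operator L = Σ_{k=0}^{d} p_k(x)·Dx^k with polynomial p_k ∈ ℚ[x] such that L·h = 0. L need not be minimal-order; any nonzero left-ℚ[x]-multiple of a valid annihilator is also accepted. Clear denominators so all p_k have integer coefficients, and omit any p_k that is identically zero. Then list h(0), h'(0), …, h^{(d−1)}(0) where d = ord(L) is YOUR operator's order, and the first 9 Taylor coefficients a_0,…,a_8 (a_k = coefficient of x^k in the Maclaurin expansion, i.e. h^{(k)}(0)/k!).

L = (-2 - 2·x + 6·x^2) + (1 - 2·x - x^2 + 2·x^3)·Dx  (order 1).
h: a_k = 2, 4, 10, 20, 42, 84, 170, 340, 682, …
ICs: h(0) = 2.

f: a_k = 2, 2, 2, 2, 2, 2, 2, 2, 2, …
g: a_k = 1, 1, 3, 5, 11, 21, 43, 85, 171, …
Product ⇒ symmetric product L₀, ord ≤ 1.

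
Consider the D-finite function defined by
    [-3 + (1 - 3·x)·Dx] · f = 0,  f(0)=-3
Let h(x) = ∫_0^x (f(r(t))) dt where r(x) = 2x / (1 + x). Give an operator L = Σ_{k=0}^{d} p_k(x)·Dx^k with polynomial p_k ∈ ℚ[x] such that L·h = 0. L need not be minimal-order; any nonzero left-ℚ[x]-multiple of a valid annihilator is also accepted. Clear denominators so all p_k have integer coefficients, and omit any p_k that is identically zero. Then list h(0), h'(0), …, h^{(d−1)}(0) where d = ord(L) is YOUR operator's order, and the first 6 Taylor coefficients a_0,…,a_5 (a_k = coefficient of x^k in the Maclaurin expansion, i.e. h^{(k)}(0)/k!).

f: a_k = -3, -9, -27, -81, -243, -729, …
h₀=f(r): pull back L_f along r ⇒ L₀.
h=∫₀ˣh₀: take L = L₀·Dx.
L = 6·Dx + (-1 + 4·x + 5·x^2)·Dx^2  (order 2).
h: a_k = 0, -3, -9, -30, -225/2, -450, …
ICs: h(0) = 0, h′(0) = -3.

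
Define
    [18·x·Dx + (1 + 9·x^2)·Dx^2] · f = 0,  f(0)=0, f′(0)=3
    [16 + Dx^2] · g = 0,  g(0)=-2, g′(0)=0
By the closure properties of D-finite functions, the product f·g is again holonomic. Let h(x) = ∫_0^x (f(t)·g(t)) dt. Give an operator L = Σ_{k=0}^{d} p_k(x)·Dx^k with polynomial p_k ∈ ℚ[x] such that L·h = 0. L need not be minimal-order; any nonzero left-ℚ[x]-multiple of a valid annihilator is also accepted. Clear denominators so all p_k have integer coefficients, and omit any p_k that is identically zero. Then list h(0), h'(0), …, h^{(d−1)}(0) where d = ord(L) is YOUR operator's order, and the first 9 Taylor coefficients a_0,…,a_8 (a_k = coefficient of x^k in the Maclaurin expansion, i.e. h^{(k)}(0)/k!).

L = (20800 + 494784·x^2 + 2923776·x^4 + 11943936·x^6 + 26873856·x^8)·Dx + (19584·x + 342144·x^3 + 2239488·x^5 + 6718464·x^7)·Dx^2 + (1700 + 42732·x^2 + 318816·x^4 + 1492992·x^6 + 3359232·x^8)·Dx^3 + (1224·x + 21384·x^3 + 139968·x^5 + 419904·x^7)·Dx^4 + (25 + 738·x^2 + 8505·x^4 + 46656·x^6 + 104976·x^8)·Dx^5  (order 5).
h: a_k = 0, 0, -3, 0, 33/2, 0, -763/15, 0, 85501/420, …
ICs: h(0) = 0, h′(0) = 0, h′′(0) = -6, h′′′(0) = 0, h′′′′(0) = 396.

f: a_k = 0, 3, 0, -9, 0, 243/5, 0, -2187/7, 0, …
g: a_k = -2, 0, 16, 0, -64/3, 0, 512/45, 0, -1024/315, …
f·g: L₀ = L_f ⊗_s L_g, ord ≤ 2·2.
∫: right-multiply L₀ by Dx.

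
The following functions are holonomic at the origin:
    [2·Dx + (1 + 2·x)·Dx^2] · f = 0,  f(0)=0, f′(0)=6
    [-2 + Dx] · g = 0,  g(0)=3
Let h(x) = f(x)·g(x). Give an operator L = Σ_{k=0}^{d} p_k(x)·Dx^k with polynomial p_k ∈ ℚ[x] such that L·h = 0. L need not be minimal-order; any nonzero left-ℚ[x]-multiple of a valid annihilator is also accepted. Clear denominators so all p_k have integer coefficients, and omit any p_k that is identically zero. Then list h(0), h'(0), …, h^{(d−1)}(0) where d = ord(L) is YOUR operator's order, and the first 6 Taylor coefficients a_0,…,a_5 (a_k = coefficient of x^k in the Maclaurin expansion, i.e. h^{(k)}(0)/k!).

L = 8·x + (-2 - 8·x)·Dx + (1 + 2·x)·Dx^2  (order 2).
h: a_k = 0, 18, 18, 24, 0, 108/5, …
ICs: h(0) = 0, h′(0) = 18.

f: a_k = 0, 6, -6, 8, -12, 96/5, …
g: a_k = 3, 6, 6, 4, 2, 4/5, …
Product ⇒ symmetric product L₀, ord ≤ 2.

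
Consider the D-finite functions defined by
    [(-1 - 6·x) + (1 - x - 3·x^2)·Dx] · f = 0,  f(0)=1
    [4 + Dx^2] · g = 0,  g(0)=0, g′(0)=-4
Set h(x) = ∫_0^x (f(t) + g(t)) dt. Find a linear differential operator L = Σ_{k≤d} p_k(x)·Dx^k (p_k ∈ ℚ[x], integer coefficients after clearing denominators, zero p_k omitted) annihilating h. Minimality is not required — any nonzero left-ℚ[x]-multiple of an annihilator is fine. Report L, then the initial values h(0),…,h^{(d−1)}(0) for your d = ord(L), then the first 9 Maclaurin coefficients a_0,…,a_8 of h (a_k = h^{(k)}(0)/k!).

f: a_k = 1, 1, 4, 7, 19, 40, 97, 217, 508, …
g: a_k = 0, -4, 0, 8/3, 0, -8/15, 0, 16/315, 0, …
Sum ⇒ L₀ = lclm(L_f,L_g) in ℚ(x)⟨Dx⟩.
∫: right-multiply L₀ by Dx.
L = (92 + 608·x + 512·x^2 + 1104·x^3 + 360·x^4 + 432·x^5)·Dx + (-24 + 4·x + 24·x^2 + 80·x^3 + 180·x^4 + 216·x^5 + 216·x^6)·Dx^2 + (23 + 152·x + 128·x^2 + 276·x^3 + 90·x^4 + 108·x^5)·Dx^3 + (-6 + x + 6·x^2 + 20·x^3 + 45·x^4 + 54·x^5 + 54·x^6)·Dx^4  (order 4).
h: a_k = 0, 1, -3/2, 4/3, 29/12, 19/5, 296/45, 97/7, 68371/2520, …
ICs: h(0) = 0, h′(0) = 1, h′′(0) = -3, h′′′(0) = 8.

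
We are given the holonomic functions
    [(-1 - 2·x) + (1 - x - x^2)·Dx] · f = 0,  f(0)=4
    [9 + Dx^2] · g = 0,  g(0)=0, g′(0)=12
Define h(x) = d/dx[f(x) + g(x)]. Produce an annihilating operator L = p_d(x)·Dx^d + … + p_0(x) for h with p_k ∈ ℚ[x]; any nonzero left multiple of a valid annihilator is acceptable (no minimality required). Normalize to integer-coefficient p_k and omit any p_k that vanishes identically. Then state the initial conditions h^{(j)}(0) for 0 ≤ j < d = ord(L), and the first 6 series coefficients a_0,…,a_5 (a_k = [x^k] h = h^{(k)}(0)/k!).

f: a_k = 4, 4, 8, 12, 20, 32, …
g: a_k = 0, 12, 0, -18, 0, 81/10, …
L₀ := lclm(L_f,L_g); ord L₀ ≤ 1+2.
Differentiate: ansatz ord ≤ ord L₀ ⇒ L.
L = (468 + 1026·x + 1170·x^2 + 450·x^3 + 630·x^4 + 486·x^5 + 162·x^6) + (-81 - 63·x + 252·x^2 + 45·x^3 - 90·x^4 + 153·x^5 + 189·x^6 + 54·x^7)·Dx + (52 + 114·x + 130·x^2 + 50·x^3 + 70·x^4 + 54·x^5 + 18·x^6)·Dx^2 + (-9 - 7·x + 28·x^2 + 5·x^3 - 10·x^4 + 17·x^5 + 21·x^6 + 6·x^7)·Dx^3  (order 3).
h: a_k = 16, 16, -18, 80, 401/2, 312, …
ICs: h(0) = 16, h′(0) = 16, h′′(0) = -36.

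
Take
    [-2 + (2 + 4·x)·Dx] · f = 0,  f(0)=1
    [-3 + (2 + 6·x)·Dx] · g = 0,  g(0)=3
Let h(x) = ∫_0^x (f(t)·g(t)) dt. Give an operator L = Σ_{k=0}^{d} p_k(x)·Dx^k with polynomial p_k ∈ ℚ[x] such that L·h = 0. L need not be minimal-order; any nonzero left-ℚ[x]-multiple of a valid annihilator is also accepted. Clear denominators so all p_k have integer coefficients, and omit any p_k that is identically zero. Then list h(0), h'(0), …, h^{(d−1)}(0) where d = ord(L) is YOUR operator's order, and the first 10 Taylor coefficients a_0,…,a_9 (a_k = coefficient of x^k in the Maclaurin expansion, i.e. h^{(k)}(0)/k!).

L = (-5 - 12·x)·Dx + (2 + 10·x + 12·x^2)·Dx^2  (order 2).
h: a_k = 0, 3, 15/4, -1/8, 15/64, -303/640, 515/512, -15903/7168, 82575/16384, -384335/32768, …
ICs: h(0) = 0, h′(0) = 3.

f: a_k = 1, 1, -1/2, 1/2, -5/8, 7/8, -21/16, 33/16, -429/128, 715/128, …
g: a_k = 3, 9/2, -27/8, 81/16, -1215/128, 5103/256, -45927/1024, 216513/2048, -8444007/32768, 42220035/65536, …
L₀ := L_f ⊗_s L_g (sym. prod.), ord ≤ 1.
h=∫₀ˣh₀: take L = L₀·Dx.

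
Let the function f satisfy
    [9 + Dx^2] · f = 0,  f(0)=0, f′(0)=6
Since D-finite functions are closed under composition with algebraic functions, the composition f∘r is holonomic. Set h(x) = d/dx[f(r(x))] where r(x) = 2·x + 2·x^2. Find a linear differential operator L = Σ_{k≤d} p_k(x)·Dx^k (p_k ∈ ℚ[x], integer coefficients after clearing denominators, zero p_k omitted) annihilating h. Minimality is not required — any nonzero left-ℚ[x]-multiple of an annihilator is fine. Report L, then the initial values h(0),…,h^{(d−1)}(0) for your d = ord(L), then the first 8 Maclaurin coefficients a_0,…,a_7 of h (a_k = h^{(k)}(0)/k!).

f: a_k = 0, 6, 0, -9, 0, 81/20, 0, -243/280, …
h₀=f(r): pull back L_f along r ⇒ L₀.
Derive L from L₀ (diff closure).
L = (48 + 288·x + 864·x^2 + 1152·x^3 + 576·x^4) + (-6 - 12·x)·Dx + (1 + 4·x + 4·x^2)·Dx^2  (order 2).
h: a_k = 12, 24, -216, -864, -432, 3456, 41472/5, 20736/5, …
ICs: h(0) = 12, h′(0) = 24.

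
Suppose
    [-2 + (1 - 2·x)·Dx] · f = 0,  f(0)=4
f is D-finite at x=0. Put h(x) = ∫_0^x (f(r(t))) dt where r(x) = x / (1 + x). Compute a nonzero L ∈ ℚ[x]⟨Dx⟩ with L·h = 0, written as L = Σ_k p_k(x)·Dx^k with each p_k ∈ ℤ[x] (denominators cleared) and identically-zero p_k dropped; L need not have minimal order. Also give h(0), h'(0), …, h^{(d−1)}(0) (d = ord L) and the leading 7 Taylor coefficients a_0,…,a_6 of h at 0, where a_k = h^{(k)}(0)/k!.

f: a_k = 4, 8, 16, 32, 64, 128, 256, …
L₀ from L_f via x↦r, Dx↦r'^{-1}Dx.
h=∫₀ˣh₀: take L = L₀·Dx.
L = 2·Dx + (-1 + x^2)·Dx^2  (order 2).
h: a_k = 0, 4, 4, 8/3, 2, 8/5, 4/3, …
ICs: h(0) = 0, h′(0) = 4.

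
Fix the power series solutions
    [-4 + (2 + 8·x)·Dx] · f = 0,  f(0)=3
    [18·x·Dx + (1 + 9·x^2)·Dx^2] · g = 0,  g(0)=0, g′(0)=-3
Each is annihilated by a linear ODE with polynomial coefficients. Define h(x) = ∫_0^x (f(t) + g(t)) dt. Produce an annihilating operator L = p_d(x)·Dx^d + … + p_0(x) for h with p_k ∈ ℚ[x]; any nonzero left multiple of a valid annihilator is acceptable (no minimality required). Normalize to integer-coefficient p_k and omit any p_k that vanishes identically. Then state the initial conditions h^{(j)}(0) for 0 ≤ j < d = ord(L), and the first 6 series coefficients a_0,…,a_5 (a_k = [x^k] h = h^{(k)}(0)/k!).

L = (-18 - 180·x + 486·x^2 + 972·x^3)·Dx^2 + (-15 - 72·x - 9·x^2 + 1944·x^3 + 3402·x^4)·Dx^3 + (-1 + 5·x + 54·x^2 + 153·x^3 + 567·x^4 + 972·x^5)·Dx^4  (order 4).
h: a_k = 0, 3, 3/2, -2, 21/4, -6, …
ICs: h(0) = 0, h′(0) = 3, h′′(0) = 3, h′′′(0) = -12.

f: a_k = 3, 6, -6, 12, -30, 84, …
g: a_k = 0, -3, 0, 9, 0, -243/5, …
Weyl lclm of L_f,L_g ⇒ L₀ (ord ≤ 3).
h=∫₀ˣh₀: take L = L₀·Dx.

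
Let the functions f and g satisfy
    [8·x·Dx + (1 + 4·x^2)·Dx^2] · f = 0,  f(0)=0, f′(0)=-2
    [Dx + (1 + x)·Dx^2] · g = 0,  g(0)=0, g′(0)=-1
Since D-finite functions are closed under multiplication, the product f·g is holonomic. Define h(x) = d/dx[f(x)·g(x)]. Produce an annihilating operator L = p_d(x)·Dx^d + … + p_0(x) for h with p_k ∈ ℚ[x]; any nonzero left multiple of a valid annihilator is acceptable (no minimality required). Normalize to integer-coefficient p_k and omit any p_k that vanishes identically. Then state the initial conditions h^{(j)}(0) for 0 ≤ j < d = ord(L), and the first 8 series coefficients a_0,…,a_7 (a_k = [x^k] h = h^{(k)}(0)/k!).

f: a_k = 0, -2, 0, 8/3, 0, -32/5, 0, 128/7, …
g: a_k = 0, -1, 1/2, -1/3, 1/4, -1/5, 1/6, -1/7, …
h₀=f·g: eliminate ⇒ L₀, order ≤ 2·2.
Differentiate: ansatz ord ≤ ord L₀ ⇒ L.
L = (288 + 560·x + 3584·x^2 + 8640·x^3 + 7680·x^4 + 3328·x^5 + 1024·x^7) + (258 + 1840·x + 6992·x^2 + 19264·x^3 + 29440·x^4 + 23808·x^5 + 8960·x^6 + 3072·x^7 + 3584·x^8)·Dx + (36 + 628·x + 2496·x^2 + 6192·x^3 + 12288·x^4 + 15936·x^5 + 12288·x^6 + 5376·x^7 + 3072·x^8 + 2048·x^9)·Dx^2 + (17 + 66·x + 241·x^2 + 608·x^3 + 1152·x^4 + 1728·x^5 + 2016·x^6 + 1536·x^7 + 768·x^8 + 512·x^9 + 256·x^10)·Dx^3  (order 3).
h: a_k = 0, 4, -3, -8, 25/6, 532/15, -301/15, -656/5, …
ICs: h(0) = 0, h′(0) = 4, h′′(0) = -6.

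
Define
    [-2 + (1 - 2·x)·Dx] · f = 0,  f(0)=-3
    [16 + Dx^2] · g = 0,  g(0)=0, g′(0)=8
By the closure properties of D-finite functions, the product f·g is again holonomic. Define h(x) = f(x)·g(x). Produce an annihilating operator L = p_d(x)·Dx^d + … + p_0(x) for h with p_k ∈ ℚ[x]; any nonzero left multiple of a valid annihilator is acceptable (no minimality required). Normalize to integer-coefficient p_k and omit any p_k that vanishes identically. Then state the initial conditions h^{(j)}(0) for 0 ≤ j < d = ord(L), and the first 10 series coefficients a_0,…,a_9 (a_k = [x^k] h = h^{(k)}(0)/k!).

f: a_k = -3, -6, -12, -24, -48, -96, -192, -384, -768, -1536, …
g: a_k = 0, 8, 0, -64/3, 0, 256/15, 0, -2048/315, 0, 4096/2835, …
f·g: L₀ = L_f ⊗_s L_g, ord ≤ 1·2.
L = (-16 + 32·x) + 4·Dx + (-1 + 2·x)·Dx^2  (order 2).
h: a_k = 0, -24, -48, -32, -64, -896/5, -1792/5, -73216/105, -146432/105, -2639872/945, …
ICs: h(0) = 0, h′(0) = -24.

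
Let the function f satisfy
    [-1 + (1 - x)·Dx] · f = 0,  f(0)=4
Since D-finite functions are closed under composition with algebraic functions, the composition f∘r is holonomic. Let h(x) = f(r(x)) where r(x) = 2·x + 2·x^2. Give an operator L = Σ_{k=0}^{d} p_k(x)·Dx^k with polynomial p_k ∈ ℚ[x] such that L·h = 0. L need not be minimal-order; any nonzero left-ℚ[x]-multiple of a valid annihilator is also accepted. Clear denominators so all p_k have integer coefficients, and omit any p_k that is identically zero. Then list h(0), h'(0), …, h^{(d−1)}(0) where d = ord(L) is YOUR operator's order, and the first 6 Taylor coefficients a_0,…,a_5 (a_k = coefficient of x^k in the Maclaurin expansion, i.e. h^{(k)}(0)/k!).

f: a_k = 4, 4, 4, 4, 4, 4, …
Substitute x→r, Dx→(1/r')Dx; clear ⇒ L₀.
L = (2 + 4·x) + (-1 + 2·x + 2·x^2)·Dx  (order 1).
h: a_k = 4, 8, 24, 64, 176, 480, …
ICs: h(0) = 4.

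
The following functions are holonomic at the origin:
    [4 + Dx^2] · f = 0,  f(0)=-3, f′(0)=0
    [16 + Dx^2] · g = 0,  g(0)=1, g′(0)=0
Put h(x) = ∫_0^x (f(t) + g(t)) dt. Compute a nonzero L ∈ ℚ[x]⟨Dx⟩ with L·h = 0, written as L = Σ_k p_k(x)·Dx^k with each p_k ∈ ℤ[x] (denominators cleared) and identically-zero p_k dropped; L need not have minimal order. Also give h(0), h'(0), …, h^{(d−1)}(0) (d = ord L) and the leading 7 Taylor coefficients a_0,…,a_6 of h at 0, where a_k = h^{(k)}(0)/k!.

f: a_k = -3, 0, 6, 0, -2, 0, 4/15, …
g: a_k = 1, 0, -8, 0, 32/3, 0, -256/45, …
Weyl lclm of L_f,L_g ⇒ L₀ (ord ≤ 4).
∫: right-multiply L₀ by Dx.
L = 64·Dx + 20·Dx^3 + Dx^5  (order 5).
h: a_k = 0, -2, 0, -2/3, 0, 26/15, 0, …
ICs: h(0) = 0, h′(0) = -2, h′′(0) = 0, h′′′(0) = -4, h′′′′(0) = 0.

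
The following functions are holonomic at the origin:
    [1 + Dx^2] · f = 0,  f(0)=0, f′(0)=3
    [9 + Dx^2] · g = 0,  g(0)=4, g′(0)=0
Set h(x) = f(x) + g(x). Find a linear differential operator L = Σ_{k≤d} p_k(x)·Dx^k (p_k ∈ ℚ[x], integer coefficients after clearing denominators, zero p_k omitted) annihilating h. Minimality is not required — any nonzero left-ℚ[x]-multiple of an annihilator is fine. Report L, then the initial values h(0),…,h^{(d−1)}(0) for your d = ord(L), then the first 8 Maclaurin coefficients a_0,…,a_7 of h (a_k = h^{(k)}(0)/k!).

f: a_k = 0, 3, 0, -1/2, 0, 1/40, 0, -1/1680, …
g: a_k = 4, 0, -18, 0, 27/2, 0, -81/20, 0, …
Weyl lclm of L_f,L_g ⇒ L₀ (ord ≤ 4).
L = 9 + 10·Dx^2 + Dx^4  (order 4).
h: a_k = 4, 3, -18, -1/2, 27/2, 1/40, -81/20, -1/1680, …
ICs: h(0) = 4, h′(0) = 3, h′′(0) = -36, h′′′(0) = -3.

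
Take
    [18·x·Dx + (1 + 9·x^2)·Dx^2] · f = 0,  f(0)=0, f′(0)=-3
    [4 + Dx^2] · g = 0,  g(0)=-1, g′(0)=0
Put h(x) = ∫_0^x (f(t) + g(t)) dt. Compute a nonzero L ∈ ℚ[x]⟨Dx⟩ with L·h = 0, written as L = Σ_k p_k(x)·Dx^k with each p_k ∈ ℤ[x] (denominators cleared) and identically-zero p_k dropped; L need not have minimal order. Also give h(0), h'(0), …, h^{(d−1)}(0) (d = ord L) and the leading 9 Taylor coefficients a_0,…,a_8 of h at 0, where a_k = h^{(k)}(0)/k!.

L = (-3744·x + 37584·x^3 + 11664·x^5)·Dx^2 + (-28 + 864·x^2 + 10692·x^4 + 5832·x^6)·Dx^3 + (-936·x + 9396·x^3 + 2916·x^5)·Dx^4 + (-7 + 216·x^2 + 2673·x^4 + 1458·x^6)·Dx^5  (order 5).
h: a_k = 0, -1, -3/2, 2/3, 9/4, -2/15, -81/10, 4/315, 2187/56, …
ICs: h(0) = 0, h′(0) = -1, h′′(0) = -3, h′′′(0) = 4, h′′′′(0) = 54.

f: a_k = 0, -3, 0, 9, 0, -243/5, 0, 2187/7, 0, …
g: a_k = -1, 0, 2, 0, -2/3, 0, 4/45, 0, -2/315, …
h₀=f+g: left-lcm gives L₀, ord ≤ 4.
∫: right-multiply L₀ by Dx.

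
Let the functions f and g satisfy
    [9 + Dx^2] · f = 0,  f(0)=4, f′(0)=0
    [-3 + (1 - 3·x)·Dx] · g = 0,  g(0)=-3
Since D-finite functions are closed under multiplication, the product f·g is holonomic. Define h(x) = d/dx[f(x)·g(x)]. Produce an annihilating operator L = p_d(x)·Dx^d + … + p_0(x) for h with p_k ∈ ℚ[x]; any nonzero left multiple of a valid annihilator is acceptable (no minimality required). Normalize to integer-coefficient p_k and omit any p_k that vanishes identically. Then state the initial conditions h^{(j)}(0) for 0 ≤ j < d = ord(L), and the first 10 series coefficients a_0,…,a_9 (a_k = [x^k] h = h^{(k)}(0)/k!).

L = (-9 - 54·x + 81·x^2) + (-6 + 18·x)·Dx + (1 - 6·x + 9·x^2)·Dx^2  (order 2).
h: a_k = -36, -108, -486, -2106, -15795/2, -283581/10, -1985067/20, -9528759/28, -257276493/224, -4287939363/1120, …
ICs: h(0) = -36, h′(0) = -108.

f: a_k = 4, 0, -18, 0, 27/2, 0, -81/20, 0, 729/1120, 0, …
g: a_k = -3, -9, -27, -81, -243, -729, -2187, -6561, -19683, -59049, …
h₀=f·g: eliminate ⇒ L₀, order ≤ 2·1.
h₀' ⇒ L via d/dx closure of L₀.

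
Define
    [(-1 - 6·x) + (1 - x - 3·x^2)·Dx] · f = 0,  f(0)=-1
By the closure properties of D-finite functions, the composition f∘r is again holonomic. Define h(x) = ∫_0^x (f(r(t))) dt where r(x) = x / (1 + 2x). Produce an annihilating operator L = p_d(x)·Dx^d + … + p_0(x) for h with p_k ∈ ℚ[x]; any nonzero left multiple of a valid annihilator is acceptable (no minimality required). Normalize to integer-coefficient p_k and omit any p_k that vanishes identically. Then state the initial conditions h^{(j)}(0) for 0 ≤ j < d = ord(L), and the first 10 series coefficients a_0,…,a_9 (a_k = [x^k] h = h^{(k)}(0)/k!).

f: a_k = -1, -1, -4, -7, -19, -40, -97, -217, -508, -1159, …
f∘r: x↦r, Dx↦Dx/r' in L_f ⇒ L₀.
h=∫h₀ ⇒ L = L₀·Dx.
L = (1 + 8·x)·Dx + (-1 - 5·x - 5·x^2 + 2·x^3)·Dx^2  (order 2).
h: a_k = 0, -1, -1/2, -2/3, 5/4, -17/5, 28/3, -185/7, 611/8, -2018/9, …
ICs: h(0) = 0, h′(0) = -1.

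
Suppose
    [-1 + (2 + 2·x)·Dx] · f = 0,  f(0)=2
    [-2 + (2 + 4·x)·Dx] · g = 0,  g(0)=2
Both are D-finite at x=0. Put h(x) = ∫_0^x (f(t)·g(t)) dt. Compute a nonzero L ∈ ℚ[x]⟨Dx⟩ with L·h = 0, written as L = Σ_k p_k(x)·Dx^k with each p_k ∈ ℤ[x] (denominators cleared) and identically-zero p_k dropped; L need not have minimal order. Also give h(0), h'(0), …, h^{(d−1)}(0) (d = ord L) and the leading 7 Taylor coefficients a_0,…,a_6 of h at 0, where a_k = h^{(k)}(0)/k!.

f: a_k = 2, 1, -1/4, 1/8, -5/64, 7/128, -21/512, …
g: a_k = 2, 2, -1, 1, -5/4, 7/4, -21/8, …
h₀=f·g: eliminate ⇒ L₀, order ≤ 1·1.
h=∫₀ˣh₀: take L = L₀·Dx.
L = (-3 - 4·x)·Dx + (2 + 6·x + 4·x^2)·Dx^2  (order 2).
h: a_k = 0, 4, 3, -1/6, 3/16, -37/160, 39/128, …
ICs: h(0) = 0, h′(0) = 4.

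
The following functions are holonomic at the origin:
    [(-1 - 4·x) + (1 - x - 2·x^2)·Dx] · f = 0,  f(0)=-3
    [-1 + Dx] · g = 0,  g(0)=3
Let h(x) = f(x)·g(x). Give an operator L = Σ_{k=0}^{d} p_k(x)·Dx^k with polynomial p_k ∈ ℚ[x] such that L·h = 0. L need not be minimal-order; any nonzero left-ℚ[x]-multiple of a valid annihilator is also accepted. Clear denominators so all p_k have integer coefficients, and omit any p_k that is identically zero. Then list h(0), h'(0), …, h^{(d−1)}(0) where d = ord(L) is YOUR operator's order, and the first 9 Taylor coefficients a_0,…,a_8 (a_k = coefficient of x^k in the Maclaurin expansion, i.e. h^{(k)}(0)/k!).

L = (2 + 3·x - 2·x^2) + (-1 + x + 2·x^2)·Dx  (order 1).
h: a_k = -9, -18, -81/2, -78, -1275/8, -6309/20, -50737/80, -44279/35, -11350257/4480, …
ICs: h(0) = -9.

f: a_k = -3, -3, -9, -15, -33, -63, -129, -255, -513, …
g: a_k = 3, 3, 3/2, 1/2, 1/8, 1/40, 1/240, 1/1680, 1/13440, …
L₀ := L_f ⊗_s L_g (sym. prod.), ord ≤ 1.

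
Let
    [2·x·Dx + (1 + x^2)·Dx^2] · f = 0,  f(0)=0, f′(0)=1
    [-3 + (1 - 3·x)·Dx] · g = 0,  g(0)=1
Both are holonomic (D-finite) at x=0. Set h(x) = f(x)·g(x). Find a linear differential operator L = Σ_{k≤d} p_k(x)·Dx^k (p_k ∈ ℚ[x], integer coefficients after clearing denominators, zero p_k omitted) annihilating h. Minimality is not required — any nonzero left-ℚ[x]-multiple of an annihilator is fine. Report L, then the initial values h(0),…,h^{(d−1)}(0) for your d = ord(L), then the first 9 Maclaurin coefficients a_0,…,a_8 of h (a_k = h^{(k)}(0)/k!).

L = 6·x + (6 - 2·x + 12·x^2)·Dx + (-1 + 3·x - x^2 + 3·x^3)·Dx^2  (order 2).
h: a_k = 0, 1, 3, 26/3, 26, 391/5, 1173/5, 24628/35, 73884/35, …
ICs: h(0) = 0, h′(0) = 1.

f: a_k = 0, 1, 0, -1/3, 0, 1/5, 0, -1/7, 0, …
g: a_k = 1, 3, 9, 27, 81, 243, 729, 2187, 6561, …
L₀ := L_f ⊗_s L_g (sym. prod.), ord ≤ 2.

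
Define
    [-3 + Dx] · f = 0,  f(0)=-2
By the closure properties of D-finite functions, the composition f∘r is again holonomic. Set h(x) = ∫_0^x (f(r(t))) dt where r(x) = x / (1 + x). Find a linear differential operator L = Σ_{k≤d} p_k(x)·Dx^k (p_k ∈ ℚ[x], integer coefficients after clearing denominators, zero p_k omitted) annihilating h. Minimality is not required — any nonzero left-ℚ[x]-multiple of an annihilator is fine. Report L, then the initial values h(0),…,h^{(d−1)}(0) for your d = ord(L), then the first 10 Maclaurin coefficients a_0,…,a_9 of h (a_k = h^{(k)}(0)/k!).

f: a_k = -2, -6, -9, -9, -27/4, -81/20, -81/40, -243/280, -729/2240, -243/2240, …
h₀=f(r): pull back L_f along r ⇒ L₀.
∫: right-multiply L₀ by Dx.
L = -3·Dx + (1 + 2·x + x^2)·Dx^2  (order 2).
h: a_k = 0, -2, -3, -1, 3/4, -3/20, -7/40, 69/280, -411/2240, 541/6720, …
ICs: h(0) = 0, h′(0) = -2.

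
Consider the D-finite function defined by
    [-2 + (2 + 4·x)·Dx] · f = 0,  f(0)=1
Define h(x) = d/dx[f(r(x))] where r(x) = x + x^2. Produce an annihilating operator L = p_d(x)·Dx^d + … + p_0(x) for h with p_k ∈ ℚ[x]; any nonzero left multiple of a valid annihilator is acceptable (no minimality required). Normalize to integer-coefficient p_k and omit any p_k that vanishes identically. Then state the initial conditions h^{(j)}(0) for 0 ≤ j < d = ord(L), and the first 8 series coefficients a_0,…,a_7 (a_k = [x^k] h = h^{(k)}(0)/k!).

f: a_k = 1, 1, -1/2, 1/2, -5/8, 7/8, -21/16, 33/16, …
Change of var in L_f (x↦r) gives L₀.
Derive L from L₀ (diff closure).
L = 1 + (-1 - 4·x - 6·x^2 - 4·x^3)·Dx  (order 1).
h: a_k = 1, 1, -3/2, 3/2, -5/8, -9/8, 49/16, -61/16, …
ICs: h(0) = 1.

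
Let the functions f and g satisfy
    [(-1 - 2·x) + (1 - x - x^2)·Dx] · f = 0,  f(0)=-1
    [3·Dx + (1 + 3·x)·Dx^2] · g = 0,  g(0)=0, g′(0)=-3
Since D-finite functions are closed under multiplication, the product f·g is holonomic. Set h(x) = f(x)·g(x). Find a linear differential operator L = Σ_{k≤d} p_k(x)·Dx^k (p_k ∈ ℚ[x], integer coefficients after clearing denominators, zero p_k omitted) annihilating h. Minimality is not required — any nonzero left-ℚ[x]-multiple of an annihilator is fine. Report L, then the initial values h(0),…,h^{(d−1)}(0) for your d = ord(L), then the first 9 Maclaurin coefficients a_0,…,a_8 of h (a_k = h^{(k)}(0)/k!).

f: a_k = -1, -1, -2, -3, -5, -8, -13, -21, -34, …
g: a_k = 0, -3, 9/2, -9, 81/4, -243/5, 243/2, -2187/7, 6561/8, …
h₀=f·g: eliminate ⇒ L₀, order ≤ 1·2.
L = (5 + 12·x) + (-1 + 13·x + 15·x^2)·Dx + (-1 - 2·x + 4·x^2 + 3·x^3)·Dx^2  (order 2).
h: a_k = 0, 3, -3/2, 21/2, -45/4, 957/20, -849/10, 38553/140, -176301/280, …
ICs: h(0) = 0, h′(0) = 3.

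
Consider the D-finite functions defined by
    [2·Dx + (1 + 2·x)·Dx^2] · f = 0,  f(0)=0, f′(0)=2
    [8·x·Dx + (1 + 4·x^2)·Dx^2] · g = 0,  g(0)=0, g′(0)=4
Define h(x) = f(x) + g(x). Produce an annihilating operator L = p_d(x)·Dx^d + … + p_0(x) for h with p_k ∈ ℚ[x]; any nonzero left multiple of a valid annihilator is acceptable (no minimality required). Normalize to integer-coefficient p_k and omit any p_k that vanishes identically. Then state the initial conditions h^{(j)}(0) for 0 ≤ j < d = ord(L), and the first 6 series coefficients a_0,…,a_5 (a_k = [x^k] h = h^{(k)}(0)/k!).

L = (-8 - 48·x + 96·x^2 + 64·x^3)·Dx + (-8 - 16·x + 192·x^3 + 128·x^4)·Dx^2 + (-1 + 2·x + 8·x^2 + 16·x^3 + 48·x^4 + 32·x^5)·Dx^3  (order 3).
h: a_k = 0, 6, -2, -8/3, -4, 96/5, …
ICs: h(0) = 0, h′(0) = 6, h′′(0) = -4.

f: a_k = 0, 2, -2, 8/3, -4, 32/5, …
g: a_k = 0, 4, 0, -16/3, 0, 64/5, …
Sum ⇒ L₀ = lclm(L_f,L_g) in ℚ(x)⟨Dx⟩.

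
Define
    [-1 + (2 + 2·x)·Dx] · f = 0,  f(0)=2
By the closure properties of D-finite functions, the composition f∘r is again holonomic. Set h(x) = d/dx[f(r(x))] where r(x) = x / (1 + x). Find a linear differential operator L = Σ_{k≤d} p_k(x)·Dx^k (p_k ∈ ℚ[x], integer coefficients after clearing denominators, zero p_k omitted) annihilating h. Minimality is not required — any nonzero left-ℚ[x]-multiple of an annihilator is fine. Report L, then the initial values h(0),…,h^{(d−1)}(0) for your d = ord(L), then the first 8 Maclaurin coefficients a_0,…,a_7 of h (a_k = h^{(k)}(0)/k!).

L = (-5 - 8·x) + (-2 - 6·x - 4·x^2)·Dx  (order 1).
h: a_k = 1, -5/2, 39/8, -141/16, 1995/128, -7059/256, 50435/1024, -182461/2048, …
ICs: h(0) = 1.

f: a_k = 2, 1, -1/4, 1/8, -5/64, 7/128, -21/512, 33/1024, …
f∘r: x↦r, Dx↦Dx/r' in L_f ⇒ L₀.
h₀' ⇒ L via d/dx closure of L₀.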